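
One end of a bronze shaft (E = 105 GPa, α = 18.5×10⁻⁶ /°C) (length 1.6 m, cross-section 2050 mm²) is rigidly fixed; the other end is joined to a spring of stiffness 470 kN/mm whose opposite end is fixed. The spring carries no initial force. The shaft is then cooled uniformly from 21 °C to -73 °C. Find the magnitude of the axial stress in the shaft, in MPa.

If the spring were absent the shaft would shorten by αΔT L = 18.5×10⁻⁶ × 94 × 1600 = 2.782 mm.
Let P be the tensile force in the spring. The shaft extends elastically by PL/(AE) and the spring stretches by P/k; together these equal δ_free.
P [ L/(AE) + 1/k ] = δ_free → P [ 1600/(2050×105×10³) + 1/(470×10³) ] = 2.782.
P = 2.782 / 9.561×10⁻⁶ = 291000 N.
σ = P/A = 291000/2050 = 142 MPa.

σ ≈ 142 MPa (tensile)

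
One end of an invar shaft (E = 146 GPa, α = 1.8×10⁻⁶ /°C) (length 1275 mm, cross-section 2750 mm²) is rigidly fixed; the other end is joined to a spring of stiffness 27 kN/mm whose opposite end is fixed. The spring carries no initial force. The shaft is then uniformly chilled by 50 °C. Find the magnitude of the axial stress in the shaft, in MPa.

σ ≈ 1.04 MPa (tensile)

The unrestrained thermal change is αΔT L = 1.8×10⁻⁶ × 50 × 1275 = 0.1147 mm.
With a force P in the spring, the elastic change of the shaft is PL/(AE) and that of the spring is P/k; compatibility requires their sum to equal δ_free.
P [ L/(AE) + 1/k ] = δ_free → P [ 1275/(2750×146×10³) + 1/(27×10³) ] = 0.1147.
P = 0.1147 / 4.021×10⁻⁵ = 2854 N.
σ = P/A = 2854/2750 = 1.038 MPa.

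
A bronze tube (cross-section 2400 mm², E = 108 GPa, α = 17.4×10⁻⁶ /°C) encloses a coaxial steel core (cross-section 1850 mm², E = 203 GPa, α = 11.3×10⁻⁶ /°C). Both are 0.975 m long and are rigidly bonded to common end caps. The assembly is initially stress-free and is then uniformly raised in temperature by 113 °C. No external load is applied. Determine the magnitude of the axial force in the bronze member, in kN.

The bronze has the larger α, so on heating it would change length more than the steel if both were free. The rigid plates force a common final length, so the bronze is put into compression and the steel into tension, with equal and opposite forces P (no external load).
Equating the net (thermal + elastic) strains gives |α₁ − α₂|·ΔT = P·[1/(A₁E₁) + 1/(A₂E₂)].
|α₁ − α₂|·ΔT = 6.1×10⁻⁶ × 113 = 0.0006893.
1/(A₁E₁) + 1/(A₂E₂) = 1/(2400×108×10³) + 1/(1850×203×10³) = 6.521×10⁻⁹ N⁻¹.
P = 0.0006893 / 6.521×10⁻⁹ = 105700 N = 105.7 kN.

P ≈ 106 kN (compressive in the bronze)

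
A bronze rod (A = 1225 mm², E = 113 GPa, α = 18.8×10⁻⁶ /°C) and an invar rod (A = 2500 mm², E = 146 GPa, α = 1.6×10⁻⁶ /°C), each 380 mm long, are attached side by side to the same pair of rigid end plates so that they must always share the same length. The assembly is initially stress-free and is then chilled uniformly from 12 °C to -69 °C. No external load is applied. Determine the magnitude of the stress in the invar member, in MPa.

σ ≈ 55.9 MPa (compressive)

Equilibrium of a rigid end plate with no external load gives equal and opposite internal forces ±P in the two members. Since α_{bronze} > α_{invar}, cooling drives the bronze into tension and the invar into compression.
Setting the final lengths equal and cancelling L: (α₁ − α₂)ΔT = P/(A₁E₁) + P/(A₂E₂).
|α₁ − α₂|·ΔT = 17.2×10⁻⁶ × 81 = 0.001393.
1/(A₁E₁) + 1/(A₂E₂) = 1/(1225×113×10³) + 1/(2500×146×10³) = 9.964×10⁻⁹ N⁻¹.
P = 0.001393 / 9.964×10⁻⁹ = 139800 N = 139.8 kN.
σ_{invar} = P/A₂ = 139800/2500 = 55.93 MPa, compressive.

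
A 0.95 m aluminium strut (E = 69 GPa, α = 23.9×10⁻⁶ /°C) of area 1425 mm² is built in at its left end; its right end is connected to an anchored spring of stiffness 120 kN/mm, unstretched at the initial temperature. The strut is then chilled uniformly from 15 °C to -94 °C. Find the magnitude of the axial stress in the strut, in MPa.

σ ≈ 96.5 MPa (tensile)

If the spring were absent the strut would shorten by αΔT L = 23.9×10⁻⁶ × 109 × 950 = 2.475 mm.
Let P be the tensile force in the spring. The strut extends elastically by PL/(AE) and the spring stretches by P/k; together these equal δ_free.
So P = δ_free / [L/(AE) + 1/k] = 2.475 / [ 950/(1425×69×10³) + 1/(120×10³) ].
P = 2.475 / 1.8×10⁻⁵ = 137500 N.
σ = P/A = 137500/1425 = 96.51 MPa.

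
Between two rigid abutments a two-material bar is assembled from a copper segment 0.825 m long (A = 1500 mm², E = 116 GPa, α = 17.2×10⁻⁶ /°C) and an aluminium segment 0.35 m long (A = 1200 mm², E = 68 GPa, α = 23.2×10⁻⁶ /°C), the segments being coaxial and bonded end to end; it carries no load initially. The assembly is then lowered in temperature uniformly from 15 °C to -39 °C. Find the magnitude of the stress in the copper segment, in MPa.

If the supports were absent, the total length change would be Σ αᵢΔT Lᵢ = 17.2×10⁻⁶×54×825 + 23.2×10⁻⁶×54×350 = 1.205 mm.
Since the ends are fixed, an axial force P builds up, equal in every segment, with P · Σ Lᵢ/(AᵢEᵢ) = δ_free.
Σ Lᵢ/(AᵢEᵢ) = 825/(1500×116×10³) + 350/(1200×68×10³) = 9.031×10⁻⁶ mm/N.
P = 1.205 / 9.031×10⁻⁶ = 133400 N = 133.4 kN, tensile.
σ_{copper} = P / A = 133400 / 1500 = 88.94 MPa.

σ ≈ 88.9 MPa (tensile)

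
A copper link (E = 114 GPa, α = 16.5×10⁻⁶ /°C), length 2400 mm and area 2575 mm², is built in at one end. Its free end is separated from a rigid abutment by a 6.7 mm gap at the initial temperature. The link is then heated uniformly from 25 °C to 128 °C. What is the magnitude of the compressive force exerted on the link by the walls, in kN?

P ≈ 0 kN

If the wall were absent the link would grow by αΔT L = 16.5×10⁻⁶ × 103 × 2400 = 4.079 mm.
This is smaller than the 6.7 mm clearance, so the link expands freely without reaching the stop — the stress is zero.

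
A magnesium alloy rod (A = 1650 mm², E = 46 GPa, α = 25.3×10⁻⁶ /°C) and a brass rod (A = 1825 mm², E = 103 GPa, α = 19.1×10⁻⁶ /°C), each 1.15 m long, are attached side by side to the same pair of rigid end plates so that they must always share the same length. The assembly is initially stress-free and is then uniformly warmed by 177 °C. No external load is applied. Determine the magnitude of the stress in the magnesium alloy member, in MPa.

Equilibrium of a rigid end plate with no external load gives equal and opposite internal forces ±P in the two members. Since α_{magnesium alloy} > α_{brass}, heating drives the magnesium alloy into compression and the brass into tension.
Equating the net (thermal + elastic) strains gives |α₁ − α₂|·ΔT = P·[1/(A₁E₁) + 1/(A₂E₂)].
|α₁ − α₂|·ΔT = 6.2×10⁻⁶ × 177 = 0.001097.
1/(A₁E₁) + 1/(A₂E₂) = 1/(1650×46×10³) + 1/(1825×103×10³) = 1.85×10⁻⁸ N⁻¹.
P = 0.001097 / 1.85×10⁻⁸ = 59330 N = 59.33 kN.
σ_{magnesium alloy} = P/A₁ = 59330/1650 = 35.96 MPa, compressive.

σ ≈ 36 MPa (compressive)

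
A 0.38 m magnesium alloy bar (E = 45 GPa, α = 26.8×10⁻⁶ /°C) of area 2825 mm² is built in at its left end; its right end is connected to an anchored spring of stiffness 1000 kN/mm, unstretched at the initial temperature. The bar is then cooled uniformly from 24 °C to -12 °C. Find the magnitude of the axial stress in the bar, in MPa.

σ ≈ 32.5 MPa (tensile)

If the spring were absent the bar would shorten by αΔT L = 26.8×10⁻⁶ × 36 × 380 = 0.3666 mm.
With a force P in the spring, the elastic change of the bar is PL/(AE) and that of the spring is P/k; compatibility requires their sum to equal δ_free.
P [ L/(AE) + 1/k ] = δ_free → P [ 380/(2825×45×10³) + 1/(1000×10³) ] = 0.3666.
P = 0.3666 / 3.989×10⁻⁶ = 91900 N.
σ = P/A = 91900/2825 = 32.53 MPa.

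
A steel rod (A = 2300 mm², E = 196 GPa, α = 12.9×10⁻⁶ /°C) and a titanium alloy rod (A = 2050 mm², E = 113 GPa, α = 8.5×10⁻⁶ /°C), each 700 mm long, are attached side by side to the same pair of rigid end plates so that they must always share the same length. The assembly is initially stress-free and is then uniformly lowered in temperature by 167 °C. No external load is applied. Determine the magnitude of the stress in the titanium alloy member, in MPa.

The steel has the larger α, so on cooling it would change length more than the titanium alloy if both were free. The rigid plates force a common final length, so the steel is put into tension and the titanium alloy into compression, with equal and opposite forces P (no external load).
Setting the final lengths equal and cancelling L: (α₁ − α₂)ΔT = P/(A₁E₁) + P/(A₂E₂).
|α₁ − α₂|·ΔT = 4.4×10⁻⁶ × 167 = 0.0007348.
1/(A₁E₁) + 1/(A₂E₂) = 1/(2300×196×10³) + 1/(2050×113×10³) = 6.535×10⁻⁹ N⁻¹.
So P = 0.0007348 / 6.535×10⁻⁹ = 112.4 kN.
σ_{titanium alloy} = P/A₂ = 112400/2050 = 54.85 MPa, compressive.

σ ≈ 54.8 MPa (compressive)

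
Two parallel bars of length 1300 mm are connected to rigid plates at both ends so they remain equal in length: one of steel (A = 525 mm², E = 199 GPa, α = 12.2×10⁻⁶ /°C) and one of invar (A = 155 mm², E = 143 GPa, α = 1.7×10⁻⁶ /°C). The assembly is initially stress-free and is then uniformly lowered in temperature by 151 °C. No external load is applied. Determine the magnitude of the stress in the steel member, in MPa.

Both members must finish at the same length. With the larger α, the steel tends to over-contract; the plates restrain it, putting the steel in tension and the invar in compression. With no external load the two internal forces are equal and opposite, magnitude P.
Setting the final lengths equal and cancelling L: (α₁ − α₂)ΔT = P/(A₁E₁) + P/(A₂E₂).
|α₁ − α₂|·ΔT = 10.5×10⁻⁶ × 151 = 0.001585.
1/(A₁E₁) + 1/(A₂E₂) = 1/(525×199×10³) + 1/(155×143×10³) = 5.469×10⁻⁸ N⁻¹.
So P = 0.001585 / 5.469×10⁻⁸ = 28.99 kN.
σ_{steel} = P/A₁ = 28990/525 = 55.22 MPa, tensile.

σ ≈ 55.2 MPa (tensile)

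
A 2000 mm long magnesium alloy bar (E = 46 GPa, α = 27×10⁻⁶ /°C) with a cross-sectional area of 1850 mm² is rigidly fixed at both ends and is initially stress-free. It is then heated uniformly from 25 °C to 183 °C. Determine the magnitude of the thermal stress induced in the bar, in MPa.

With length fixed, the mechanical strain must cancel the thermal strain αΔT = 27×10⁻⁶ × 158 = 4266×10⁻⁶.
The stress required to suppress this strain is σ = Eε = 46×10³ × 4266×10⁻⁶ = 196.2 MPa, compressive since the bar is trying to expand.

σ ≈ 196 MPa (compressive)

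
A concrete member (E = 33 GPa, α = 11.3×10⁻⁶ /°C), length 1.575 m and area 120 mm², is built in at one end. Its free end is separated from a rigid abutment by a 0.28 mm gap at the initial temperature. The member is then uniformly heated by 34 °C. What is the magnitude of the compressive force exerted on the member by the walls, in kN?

P ≈ 0.817 kN

Unrestrained expansion: δ_free = αΔT L = 11.3×10⁻⁶ × 34 × 1575 = 0.6051 mm.
The gap closes (δ_free > 0.28 mm) and the wall then resists a further 0.6051 − 0.28 = 0.3251 mm of expansion.
Compatibility: PL/(AE) = 0.3251 mm, so σ = P/A = E × (0.3251/1575) = 6.812 MPa.
Force on the wall = σA = 6.812 × 120 mm² = 0.8174 kN.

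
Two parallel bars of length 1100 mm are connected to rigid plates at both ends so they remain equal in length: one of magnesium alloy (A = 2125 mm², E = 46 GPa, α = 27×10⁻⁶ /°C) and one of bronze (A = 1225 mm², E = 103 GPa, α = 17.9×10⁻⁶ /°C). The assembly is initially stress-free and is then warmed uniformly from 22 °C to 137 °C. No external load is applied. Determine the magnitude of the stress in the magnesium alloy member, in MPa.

Both members must finish at the same length. With the larger α, the magnesium alloy tends to over-expand; the plates restrain it, putting the magnesium alloy in compression and the bronze in tension. With no external load the two internal forces are equal and opposite, magnitude P.
Equating the net (thermal + elastic) strains gives |α₁ − α₂|·ΔT = P·[1/(A₁E₁) + 1/(A₂E₂)].
|α₁ − α₂|·ΔT = 9.1×10⁻⁶ × 115 = 0.001047.
1/(A₁E₁) + 1/(A₂E₂) = 1/(2125×46×10³) + 1/(1225×103×10³) = 1.816×10⁻⁸ N⁻¹.
So P = 0.001047 / 1.816×10⁻⁸ = 57.64 kN.
σ_{magnesium alloy} = P/A₁ = 57640/2125 = 27.12 MPa, compressive.

σ ≈ 27.1 MPa (compressive)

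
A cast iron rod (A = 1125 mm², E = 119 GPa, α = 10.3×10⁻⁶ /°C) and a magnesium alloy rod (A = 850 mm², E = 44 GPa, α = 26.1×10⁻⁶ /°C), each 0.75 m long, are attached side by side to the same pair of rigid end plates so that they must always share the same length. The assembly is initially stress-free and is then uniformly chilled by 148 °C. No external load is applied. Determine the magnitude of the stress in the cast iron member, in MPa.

σ ≈ 60.8 MPa (compressive)

Both members must finish at the same length. With the larger α, the magnesium alloy tends to over-contract; the plates restrain it, putting the magnesium alloy in tension and the cast iron in compression. With no external load the two internal forces are equal and opposite, magnitude P.
Compatibility of the two members (thermal + elastic change equal): (α₁ − α₂)ΔT = P·[1/(A₁E₁) + 1/(A₂E₂)].
|α₁ − α₂|·ΔT = 15.8×10⁻⁶ × 148 = 0.002338.
1/(A₁E₁) + 1/(A₂E₂) = 1/(1125×119×10³) + 1/(850×44×10³) = 3.421×10⁻⁸ N⁻¹.
P = 0.002338 / 3.421×10⁻⁸ = 68360 N = 68.36 kN.
σ_{cast iron} = P/A₁ = 68360/1125 = 60.76 MPa, compressive.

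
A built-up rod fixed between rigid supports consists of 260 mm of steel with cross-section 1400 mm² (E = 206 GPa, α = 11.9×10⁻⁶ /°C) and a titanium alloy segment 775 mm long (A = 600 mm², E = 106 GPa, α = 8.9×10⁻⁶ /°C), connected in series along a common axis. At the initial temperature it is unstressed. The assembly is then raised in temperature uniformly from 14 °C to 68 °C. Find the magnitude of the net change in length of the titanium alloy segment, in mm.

|ΔL| ≈ 0.13 mm

If the supports were absent, the total length change would be Σ αᵢΔT Lᵢ = 11.9×10⁻⁶×54×260 + 8.9×10⁻⁶×54×775 = 0.5395 mm.
The walls prevent any net length change, so an axial force P (same in every segment) develops. Compatibility: P · Σ Lᵢ/(AᵢEᵢ) = δ_free.
Σ Lᵢ/(AᵢEᵢ) = 260/(1400×206×10³) + 775/(600×106×10³) = 1.309×10⁻⁵ mm/N.
Hence P = δ_free / Σ(L/AE) = 0.5395/1.309×10⁻⁵ = 41.23 kN (compressive).
For the titanium alloy segment, free thermal change = 8.9×10⁻⁶×54×775 = 0.3725 mm and elastic change from P = 41230×775/(600×106×10³) = 0.5024 mm; these oppose, so the net change is 0.13 mm (segment shortens).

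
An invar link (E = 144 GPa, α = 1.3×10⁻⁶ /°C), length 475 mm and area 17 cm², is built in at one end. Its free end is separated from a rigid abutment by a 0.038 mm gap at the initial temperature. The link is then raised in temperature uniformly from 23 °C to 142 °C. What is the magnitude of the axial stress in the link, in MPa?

σ ≈ 10.8 MPa (compressive)

Unrestrained expansion: δ_free = αΔT L = 1.3×10⁻⁶ × 119 × 475 = 0.07348 mm.
This exceeds the 0.038 mm gap, so the wall pushes back. The portion of expansion that must be recovered elastically is δ_free − gap = 0.07348 − 0.038 = 0.03548 mm.
That suppressed elongation corresponds to σ = E·Δ/L = 144×10³ × 0.03548/475 = 10.76 MPa.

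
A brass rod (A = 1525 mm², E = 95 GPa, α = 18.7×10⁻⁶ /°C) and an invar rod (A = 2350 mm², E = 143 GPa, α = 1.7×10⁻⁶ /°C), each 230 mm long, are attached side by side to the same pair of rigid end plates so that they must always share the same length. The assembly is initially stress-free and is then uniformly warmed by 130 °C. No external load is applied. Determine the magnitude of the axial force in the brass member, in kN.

Equilibrium of a rigid end plate with no external load gives equal and opposite internal forces ±P in the two members. Since α_{brass} > α_{invar}, heating drives the brass into compression and the invar into tension.
Equating the net (thermal + elastic) strains gives |α₁ − α₂|·ΔT = P·[1/(A₁E₁) + 1/(A₂E₂)].
|α₁ − α₂|·ΔT = 17×10⁻⁶ × 130 = 0.00221.
1/(A₁E₁) + 1/(A₂E₂) = 1/(1525×95×10³) + 1/(2350×143×10³) = 9.878×10⁻⁹ N⁻¹.
So P = 0.00221 / 9.878×10⁻⁹ = 223.7 kN.

P ≈ 224 kN (compressive in the brass)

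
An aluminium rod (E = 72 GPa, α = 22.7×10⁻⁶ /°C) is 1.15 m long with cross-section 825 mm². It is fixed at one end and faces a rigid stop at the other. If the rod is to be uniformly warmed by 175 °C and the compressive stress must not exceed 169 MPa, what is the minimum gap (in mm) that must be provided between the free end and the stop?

g ≈ 1.87 mm

With no wall the rod would lengthen by αΔT L = 22.7×10⁻⁶ × 175 × 1150 = 4.568 mm.
A stress of 169 MPa corresponds to the wall pushing the rod back by σL/E = 169×1150/(72×10³) = 2.699 mm.
So the gap has to take up the difference, g_min = δ_free − σL/E = 4.568 − 2.699 = 1.869 mm.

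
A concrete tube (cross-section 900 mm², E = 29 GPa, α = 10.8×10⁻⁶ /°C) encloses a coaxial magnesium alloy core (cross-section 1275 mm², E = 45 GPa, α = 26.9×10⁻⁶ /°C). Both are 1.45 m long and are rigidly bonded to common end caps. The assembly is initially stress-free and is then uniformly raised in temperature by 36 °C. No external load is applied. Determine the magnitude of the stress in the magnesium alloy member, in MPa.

Equilibrium of a rigid end plate with no external load gives equal and opposite internal forces ±P in the two members. Since α_{magnesium alloy} > α_{concrete}, heating drives the magnesium alloy into compression and the concrete into tension.
Equating the net (thermal + elastic) strains gives |α₁ − α₂|·ΔT = P·[1/(A₁E₁) + 1/(A₂E₂)].
|α₁ − α₂|·ΔT = 16.1×10⁻⁶ × 36 = 0.0005796.
1/(A₁E₁) + 1/(A₂E₂) = 1/(900×29×10³) + 1/(1275×45×10³) = 5.574×10⁻⁸ N⁻¹.
P = 0.0005796 / 5.574×10⁻⁸ = 10400 N = 10.4 kN.
σ_{magnesium alloy} = P/A₂ = 10400/1275 = 8.155 MPa, compressive.

σ ≈ 8.16 MPa (compressive)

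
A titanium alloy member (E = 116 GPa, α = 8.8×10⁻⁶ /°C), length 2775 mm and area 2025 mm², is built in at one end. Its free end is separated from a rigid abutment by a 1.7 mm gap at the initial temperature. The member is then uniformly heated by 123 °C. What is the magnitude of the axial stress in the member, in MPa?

σ ≈ 54.5 MPa (compressive)

If the wall were absent the member would grow by αΔT L = 8.8×10⁻⁶ × 123 × 2775 = 3.004 mm.
After closing the 1.7 mm clearance, 3.004 − 1.7 = 1.304 mm of expansion remains to be suppressed by the wall.
That suppressed elongation corresponds to σ = E·Δ/L = 116×10³ × 1.304/2775 = 54.5 MPa.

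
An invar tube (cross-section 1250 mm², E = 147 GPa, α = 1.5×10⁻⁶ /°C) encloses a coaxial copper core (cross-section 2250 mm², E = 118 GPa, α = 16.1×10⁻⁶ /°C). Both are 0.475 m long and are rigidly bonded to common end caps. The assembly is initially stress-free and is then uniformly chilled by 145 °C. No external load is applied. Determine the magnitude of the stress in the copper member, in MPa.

Both members must finish at the same length. With the larger α, the copper tends to over-contract; the plates restrain it, putting the copper in tension and the invar in compression. With no external load the two internal forces are equal and opposite, magnitude P.
Setting the final lengths equal and cancelling L: (α₁ − α₂)ΔT = P/(A₁E₁) + P/(A₂E₂).
|α₁ − α₂|·ΔT = 14.6×10⁻⁶ × 145 = 0.002117.
1/(A₁E₁) + 1/(A₂E₂) = 1/(1250×147×10³) + 1/(2250×118×10³) = 9.209×10⁻⁹ N⁻¹.
P = 0.002117 / 9.209×10⁻⁹ = 229900 N = 229.9 kN.
σ_{copper} = P/A₂ = 229900/2250 = 102.2 MPa, tensile.

σ ≈ 102 MPa (tensile)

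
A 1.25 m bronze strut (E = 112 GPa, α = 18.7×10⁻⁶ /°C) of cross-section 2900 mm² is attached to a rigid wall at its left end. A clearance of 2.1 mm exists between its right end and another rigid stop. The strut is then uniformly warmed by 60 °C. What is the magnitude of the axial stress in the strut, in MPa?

Free thermal elongation = αΔT L = 18.7×10⁻⁶ × 60 × 1250 = 1.402 mm.
Since δ_free = 1.4 mm is less than the 2.1 mm gap, the strut never touches the wall. No axial force develops.

σ ≈ 0 MPa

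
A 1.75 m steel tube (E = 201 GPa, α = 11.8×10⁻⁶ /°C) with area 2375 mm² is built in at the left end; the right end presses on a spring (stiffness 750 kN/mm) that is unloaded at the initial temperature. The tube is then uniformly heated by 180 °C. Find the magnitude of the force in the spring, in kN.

P ≈ 744 kN

The unrestrained thermal change is αΔT L = 11.8×10⁻⁶ × 180 × 1750 = 3.717 mm.
With a force P in the spring, the elastic change of the tube is PL/(AE) and that of the spring is P/k; compatibility requires their sum to equal δ_free.
So P = δ_free / [L/(AE) + 1/k] = 3.717 / [ 1750/(2375×201×10³) + 1/(750×10³) ].
P = 3.717 / 4.999×10⁻⁶ = 743500 N.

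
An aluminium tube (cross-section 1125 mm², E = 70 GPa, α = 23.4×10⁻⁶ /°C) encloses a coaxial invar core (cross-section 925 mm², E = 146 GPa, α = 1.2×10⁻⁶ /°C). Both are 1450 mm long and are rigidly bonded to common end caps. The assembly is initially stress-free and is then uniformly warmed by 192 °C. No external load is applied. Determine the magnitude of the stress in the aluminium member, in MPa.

σ ≈ 188 MPa (compressive)

The aluminium has the larger α, so on heating it would change length more than the invar if both were free. The rigid plates force a common final length, so the aluminium is put into compression and the invar into tension, with equal and opposite forces P (no external load).
Setting the final lengths equal and cancelling L: (α₁ − α₂)ΔT = P/(A₁E₁) + P/(A₂E₂).
|α₁ − α₂|·ΔT = 22.2×10⁻⁶ × 192 = 0.004262.
1/(A₁E₁) + 1/(A₂E₂) = 1/(1125×70×10³) + 1/(925×146×10³) = 2.01×10⁻⁸ N⁻¹.
P = 0.004262 / 2.01×10⁻⁸ = 212000 N = 212 kN.
σ_{aluminium} = P/A₁ = 212000/1125 = 188.5 MPa, compressive.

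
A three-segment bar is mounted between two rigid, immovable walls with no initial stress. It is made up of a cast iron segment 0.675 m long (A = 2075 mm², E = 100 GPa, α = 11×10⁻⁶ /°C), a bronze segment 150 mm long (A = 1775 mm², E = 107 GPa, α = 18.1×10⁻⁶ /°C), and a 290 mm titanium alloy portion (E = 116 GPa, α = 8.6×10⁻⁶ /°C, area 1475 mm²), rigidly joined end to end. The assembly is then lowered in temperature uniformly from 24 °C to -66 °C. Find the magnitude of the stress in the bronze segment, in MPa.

σ ≈ 112 MPa (tensile)

Free thermal contraction of the whole bar: Σ αᵢΔT Lᵢ = 11×10⁻⁶×90×675 + 18.1×10⁻⁶×90×150 + 8.6×10⁻⁶×90×290 = 1.137 mm.
Since the ends are fixed, an axial force P builds up, equal in every segment, with P · Σ Lᵢ/(AᵢEᵢ) = δ_free.
The series flexibility is Σ Lᵢ/(AᵢEᵢ) = 675/(2075×100×10³) + 150/(1775×107×10³) + 290/(1475×116×10³) = 5.738×10⁻⁶ mm/N.
So P = 1.137 / 5.738×10⁻⁶ = 198.2 kN, tensile.
σ_{bronze} = P / A = 198200 / 1775 = 111.6 MPa.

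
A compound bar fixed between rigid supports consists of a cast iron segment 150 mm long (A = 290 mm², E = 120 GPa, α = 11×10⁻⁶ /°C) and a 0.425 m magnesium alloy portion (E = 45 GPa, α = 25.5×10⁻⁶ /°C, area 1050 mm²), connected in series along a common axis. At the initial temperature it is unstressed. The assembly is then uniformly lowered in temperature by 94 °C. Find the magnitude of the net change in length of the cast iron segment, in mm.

|ΔL| ≈ 0.225 mm

If the supports were absent, the total length change would be Σ αᵢΔT Lᵢ = 11×10⁻⁶×94×150 + 25.5×10⁻⁶×94×425 = 1.174 mm.
The walls prevent any net length change, so an axial force P (same in every segment) develops. Compatibility: P · Σ Lᵢ/(AᵢEᵢ) = δ_free.
The series flexibility is Σ Lᵢ/(AᵢEᵢ) = 150/(290×120×10³) + 425/(1050×45×10³) = 1.331×10⁻⁵ mm/N.
P = 1.174 / 1.331×10⁻⁵ = 88220 N = 88.22 kN, tensile.
For the cast iron segment, free thermal change = 11×10⁻⁶×94×150 = 0.1551 mm and elastic change from P = 88220×150/(290×120×10³) = 0.3803 mm; these oppose, so the net change is 0.225 mm (segment lengthens).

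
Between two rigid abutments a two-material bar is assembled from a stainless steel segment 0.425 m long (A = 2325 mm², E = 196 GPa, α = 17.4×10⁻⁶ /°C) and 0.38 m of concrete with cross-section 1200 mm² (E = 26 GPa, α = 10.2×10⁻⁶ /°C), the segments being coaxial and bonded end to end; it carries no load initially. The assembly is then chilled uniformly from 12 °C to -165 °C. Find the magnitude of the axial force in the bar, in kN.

P ≈ 152 kN (tensile)

With the walls removed the bar would change length by δ_free = Σ αᵢΔT Lᵢ = 17.4×10⁻⁶×177×425 + 10.2×10⁻⁶×177×380 = 1.995 mm.
Since the ends are fixed, an axial force P builds up, equal in every segment, with P · Σ Lᵢ/(AᵢEᵢ) = δ_free.
Σ Lᵢ/(AᵢEᵢ) = 425/(2325×196×10³) + 380/(1200×26×10³) = 1.311×10⁻⁵ mm/N.
P = 1.995 / 1.311×10⁻⁵ = 152100 N = 152.1 kN, tensile.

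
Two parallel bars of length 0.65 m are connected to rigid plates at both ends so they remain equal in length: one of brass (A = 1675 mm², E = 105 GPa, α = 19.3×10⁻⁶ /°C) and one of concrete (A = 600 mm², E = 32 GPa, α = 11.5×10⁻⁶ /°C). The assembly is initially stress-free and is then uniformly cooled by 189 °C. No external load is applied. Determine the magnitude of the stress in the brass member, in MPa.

σ ≈ 15.2 MPa (tensile)

Both members must finish at the same length. With the larger α, the brass tends to over-contract; the plates restrain it, putting the brass in tension and the concrete in compression. With no external load the two internal forces are equal and opposite, magnitude P.
Setting the final lengths equal and cancelling L: (α₁ − α₂)ΔT = P/(A₁E₁) + P/(A₂E₂).
|α₁ − α₂|·ΔT = 7.8×10⁻⁶ × 189 = 0.001474.
1/(A₁E₁) + 1/(A₂E₂) = 1/(1675×105×10³) + 1/(600×32×10³) = 5.777×10⁻⁸ N⁻¹.
So P = 0.001474 / 5.777×10⁻⁸ = 25.52 kN.
σ_{brass} = P/A₁ = 25520/1675 = 15.24 MPa, tensile.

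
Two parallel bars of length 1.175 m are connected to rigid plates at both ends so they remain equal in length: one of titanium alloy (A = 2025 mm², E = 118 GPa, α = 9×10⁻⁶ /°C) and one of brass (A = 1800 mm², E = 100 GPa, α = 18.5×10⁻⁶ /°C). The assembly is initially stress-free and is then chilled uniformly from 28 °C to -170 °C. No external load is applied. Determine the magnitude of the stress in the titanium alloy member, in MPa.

σ ≈ 95.4 MPa (compressive)

Both members must finish at the same length. With the larger α, the brass tends to over-contract; the plates restrain it, putting the brass in tension and the titanium alloy in compression. With no external load the two internal forces are equal and opposite, magnitude P.
Equating the net (thermal + elastic) strains gives |α₁ − α₂|·ΔT = P·[1/(A₁E₁) + 1/(A₂E₂)].
|α₁ − α₂|·ΔT = 9.5×10⁻⁶ × 198 = 0.001881.
1/(A₁E₁) + 1/(A₂E₂) = 1/(2025×118×10³) + 1/(1800×100×10³) = 9.741×10⁻⁹ N⁻¹.
So P = 0.001881 / 9.741×10⁻⁹ = 193.1 kN.
σ_{titanium alloy} = P/A₁ = 193100/2025 = 95.36 MPa, compressive.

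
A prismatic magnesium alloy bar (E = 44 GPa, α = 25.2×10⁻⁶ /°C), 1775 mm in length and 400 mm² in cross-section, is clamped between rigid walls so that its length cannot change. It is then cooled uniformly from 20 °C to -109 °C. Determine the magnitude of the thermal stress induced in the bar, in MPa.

Because both ends are immovable the net strain is zero, and the suppressed thermal strain is αΔT = 25.2×10⁻⁶ × 129 = 3250.8×10⁻⁶.
The stress required to suppress this strain is σ = Eε = 44×10³ × 3250.8×10⁻⁶ = 143 MPa, tensile since the bar is trying to contract.

σ ≈ 143 MPa (tensile)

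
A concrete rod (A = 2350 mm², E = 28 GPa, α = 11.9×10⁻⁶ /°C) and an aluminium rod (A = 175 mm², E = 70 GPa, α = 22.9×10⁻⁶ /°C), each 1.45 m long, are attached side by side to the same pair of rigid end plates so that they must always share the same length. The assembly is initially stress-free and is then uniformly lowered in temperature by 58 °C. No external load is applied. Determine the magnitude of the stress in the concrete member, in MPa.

Both members must finish at the same length. With the larger α, the aluminium tends to over-contract; the plates restrain it, putting the aluminium in tension and the concrete in compression. With no external load the two internal forces are equal and opposite, magnitude P.
Setting the final lengths equal and cancelling L: (α₁ − α₂)ΔT = P/(A₁E₁) + P/(A₂E₂).
|α₁ − α₂|·ΔT = 11×10⁻⁶ × 58 = 0.000638.
1/(A₁E₁) + 1/(A₂E₂) = 1/(2350×28×10³) + 1/(175×70×10³) = 9.683×10⁻⁸ N⁻¹.
So P = 0.000638 / 9.683×10⁻⁸ = 6.589 kN.
σ_{concrete} = P/A₁ = 6589/2350 = 2.804 MPa, compressive.

σ ≈ 2.8 MPa (compressive)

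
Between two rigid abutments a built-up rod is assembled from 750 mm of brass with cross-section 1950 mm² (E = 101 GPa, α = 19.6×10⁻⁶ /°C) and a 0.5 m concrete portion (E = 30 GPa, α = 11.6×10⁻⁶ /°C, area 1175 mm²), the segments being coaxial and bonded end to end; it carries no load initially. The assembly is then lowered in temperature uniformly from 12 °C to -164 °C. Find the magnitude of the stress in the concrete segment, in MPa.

With the walls removed the bar would change length by δ_free = Σ αᵢΔT Lᵢ = 19.6×10⁻⁶×176×750 + 11.6×10⁻⁶×176×500 = 3.608 mm.
The walls prevent any net length change, so an axial force P (same in every segment) develops. Compatibility: P · Σ Lᵢ/(AᵢEᵢ) = δ_free.
Σ Lᵢ/(AᵢEᵢ) = 750/(1950×101×10³) + 500/(1175×30×10³) = 1.799×10⁻⁵ mm/N.
P = 3.608 / 1.799×10⁻⁵ = 200500 N = 200.5 kN, tensile.
σ_{concrete} = P / A = 200500 / 1175 = 170.7 MPa.

σ ≈ 171 MPa (tensile)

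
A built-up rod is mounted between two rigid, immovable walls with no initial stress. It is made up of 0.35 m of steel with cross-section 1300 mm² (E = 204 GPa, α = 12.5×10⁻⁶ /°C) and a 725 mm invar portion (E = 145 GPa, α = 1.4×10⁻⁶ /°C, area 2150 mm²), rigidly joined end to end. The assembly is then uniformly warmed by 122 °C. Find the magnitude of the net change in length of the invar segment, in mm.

|ΔL| ≈ 0.296 mm

If the supports were absent, the total length change would be Σ αᵢΔT Lᵢ = 12.5×10⁻⁶×122×350 + 1.4×10⁻⁶×122×725 = 0.6576 mm.
Since the ends are fixed, an axial force P builds up, equal in every segment, with P · Σ Lᵢ/(AᵢEᵢ) = δ_free.
Σ Lᵢ/(AᵢEᵢ) = 350/(1300×204×10³) + 725/(2150×145×10³) = 3.645×10⁻⁶ mm/N.
P = 0.6576 / 3.645×10⁻⁶ = 180400 N = 180.4 kN, compressive.
For the invar segment, free thermal change = 1.4×10⁻⁶×122×725 = 0.1238 mm and elastic change from P = 180400×725/(2150×145×10³) = 0.4195 mm; these oppose, so the net change is 0.296 mm (segment shortens).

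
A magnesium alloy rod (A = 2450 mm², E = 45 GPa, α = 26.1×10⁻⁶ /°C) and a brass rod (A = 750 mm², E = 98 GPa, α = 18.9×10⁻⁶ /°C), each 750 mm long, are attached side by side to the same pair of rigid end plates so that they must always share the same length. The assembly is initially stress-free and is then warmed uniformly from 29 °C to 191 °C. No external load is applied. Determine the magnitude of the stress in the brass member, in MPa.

Equilibrium of a rigid end plate with no external load gives equal and opposite internal forces ±P in the two members. Since α_{magnesium alloy} > α_{brass}, heating drives the magnesium alloy into compression and the brass into tension.
Equating the net (thermal + elastic) strains gives |α₁ − α₂|·ΔT = P·[1/(A₁E₁) + 1/(A₂E₂)].
|α₁ − α₂|·ΔT = 7.2×10⁻⁶ × 162 = 0.001166.
1/(A₁E₁) + 1/(A₂E₂) = 1/(2450×45×10³) + 1/(750×98×10³) = 2.268×10⁻⁸ N⁻¹.
P = 0.001166 / 2.268×10⁻⁸ = 51440 N = 51.44 kN.
σ_{brass} = P/A₂ = 51440/750 = 68.58 MPa, tensile.

σ ≈ 68.6 MPa (tensile)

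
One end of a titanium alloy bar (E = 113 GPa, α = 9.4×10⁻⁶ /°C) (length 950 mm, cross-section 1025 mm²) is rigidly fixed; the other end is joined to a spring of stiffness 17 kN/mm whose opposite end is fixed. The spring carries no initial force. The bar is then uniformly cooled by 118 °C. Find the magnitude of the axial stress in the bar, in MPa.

If the spring were absent the bar would shorten by αΔT L = 9.4×10⁻⁶ × 118 × 950 = 1.054 mm.
With a force P in the spring, the elastic change of the bar is PL/(AE) and that of the spring is P/k; compatibility requires their sum to equal δ_free.
So P = δ_free / [L/(AE) + 1/k] = 1.054 / [ 950/(1025×113×10³) + 1/(17×10³) ].
P = 1.054 / 6.703×10⁻⁵ = 15720 N.
σ = P/A = 15720/1025 = 15.34 MPa.

σ ≈ 15.3 MPa (tensile)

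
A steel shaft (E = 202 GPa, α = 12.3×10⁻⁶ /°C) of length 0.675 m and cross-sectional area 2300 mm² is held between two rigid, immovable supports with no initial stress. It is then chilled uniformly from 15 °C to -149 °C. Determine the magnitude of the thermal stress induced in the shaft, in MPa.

With length fixed, the mechanical strain must cancel the thermal strain αΔT = 12.3×10⁻⁶ × 164 = 2017.2×10⁻⁶.
σ = EαΔT = 202×10³ × 12.3×10⁻⁶ × 164 = 407.5 MPa (tensile; the shaft is trying to contract).

σ ≈ 407 MPa (tensile)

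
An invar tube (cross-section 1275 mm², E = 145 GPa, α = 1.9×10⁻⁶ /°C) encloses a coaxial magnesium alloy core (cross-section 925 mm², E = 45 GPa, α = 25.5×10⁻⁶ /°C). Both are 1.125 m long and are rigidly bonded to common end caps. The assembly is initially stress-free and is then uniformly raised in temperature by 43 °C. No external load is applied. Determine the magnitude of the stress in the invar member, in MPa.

σ ≈ 27 MPa (tensile)

The magnesium alloy has the larger α, so on heating it would change length more than the invar if both were free. The rigid plates force a common final length, so the magnesium alloy is put into compression and the invar into tension, with equal and opposite forces P (no external load).
Compatibility of the two members (thermal + elastic change equal): (α₁ − α₂)ΔT = P·[1/(A₁E₁) + 1/(A₂E₂)].
|α₁ − α₂|·ΔT = 23.6×10⁻⁶ × 43 = 0.001015.
1/(A₁E₁) + 1/(A₂E₂) = 1/(1275×145×10³) + 1/(925×45×10³) = 2.943×10⁻⁸ N⁻¹.
So P = 0.001015 / 2.943×10⁻⁸ = 34.48 kN.
σ_{invar} = P/A₁ = 34480/1275 = 27.04 MPa, tensile.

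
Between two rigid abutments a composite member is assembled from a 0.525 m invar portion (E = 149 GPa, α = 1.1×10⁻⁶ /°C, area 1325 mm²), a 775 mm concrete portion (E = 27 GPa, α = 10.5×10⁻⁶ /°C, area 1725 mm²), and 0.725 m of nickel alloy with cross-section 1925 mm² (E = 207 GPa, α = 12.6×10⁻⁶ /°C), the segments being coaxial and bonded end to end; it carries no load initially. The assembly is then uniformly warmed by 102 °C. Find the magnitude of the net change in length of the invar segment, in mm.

|ΔL| ≈ 0.17 mm

If the supports were absent, the total length change would be Σ αᵢΔT Lᵢ = 1.1×10⁻⁶×102×525 + 10.5×10⁻⁶×102×775 + 12.6×10⁻⁶×102×725 = 1.821 mm.
The rigid supports impose zero overall length change; the single axial force P common to all segments must satisfy P Σ Lᵢ/(AᵢEᵢ) = δ_free.
Σ Lᵢ/(AᵢEᵢ) = 525/(1325×149×10³) + 775/(1725×27×10³) + 725/(1925×207×10³) = 2.112×10⁻⁵ mm/N.
So P = 1.821 / 2.112×10⁻⁵ = 86.21 kN, compressive.
For the invar segment, free thermal change = 1.1×10⁻⁶×102×525 = 0.0589 mm and elastic change from P = 86210×525/(1325×149×10³) = 0.2293 mm; these oppose, so the net change is 0.17 mm (segment shortens).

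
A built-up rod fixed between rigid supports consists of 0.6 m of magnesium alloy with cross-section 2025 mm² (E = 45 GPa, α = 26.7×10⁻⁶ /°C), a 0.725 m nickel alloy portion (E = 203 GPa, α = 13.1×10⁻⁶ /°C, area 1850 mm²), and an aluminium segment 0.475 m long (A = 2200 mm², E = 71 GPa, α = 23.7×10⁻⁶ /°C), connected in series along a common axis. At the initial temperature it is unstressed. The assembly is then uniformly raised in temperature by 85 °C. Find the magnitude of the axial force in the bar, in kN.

P ≈ 271 kN (compressive)

With the walls removed the bar would change length by δ_free = Σ αᵢΔT Lᵢ = 26.7×10⁻⁶×85×600 + 13.1×10⁻⁶×85×725 + 23.7×10⁻⁶×85×475 = 3.126 mm.
Since the ends are fixed, an axial force P builds up, equal in every segment, with P · Σ Lᵢ/(AᵢEᵢ) = δ_free.
Σ Lᵢ/(AᵢEᵢ) = 600/(2025×45×10³) + 725/(1850×203×10³) + 475/(2200×71×10³) = 1.156×10⁻⁵ mm/N.
P = 3.126 / 1.156×10⁻⁵ = 270500 N = 270.5 kN, compressive.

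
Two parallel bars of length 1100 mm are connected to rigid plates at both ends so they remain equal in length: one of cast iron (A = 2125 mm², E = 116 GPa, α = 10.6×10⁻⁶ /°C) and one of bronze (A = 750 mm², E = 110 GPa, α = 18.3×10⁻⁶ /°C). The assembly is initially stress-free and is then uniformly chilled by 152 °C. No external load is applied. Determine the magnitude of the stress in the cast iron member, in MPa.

σ ≈ 34 MPa (compressive)

Equilibrium of a rigid end plate with no external load gives equal and opposite internal forces ±P in the two members. Since α_{bronze} > α_{cast iron}, cooling drives the bronze into tension and the cast iron into compression.
Compatibility of the two members (thermal + elastic change equal): (α₁ − α₂)ΔT = P·[1/(A₁E₁) + 1/(A₂E₂)].
|α₁ − α₂|·ΔT = 7.7×10⁻⁶ × 152 = 0.00117.
1/(A₁E₁) + 1/(A₂E₂) = 1/(2125×116×10³) + 1/(750×110×10³) = 1.618×10⁻⁸ N⁻¹.
P = 0.00117 / 1.618×10⁻⁸ = 72350 N = 72.35 kN.
σ_{cast iron} = P/A₁ = 72350/2125 = 34.04 MPa, compressive.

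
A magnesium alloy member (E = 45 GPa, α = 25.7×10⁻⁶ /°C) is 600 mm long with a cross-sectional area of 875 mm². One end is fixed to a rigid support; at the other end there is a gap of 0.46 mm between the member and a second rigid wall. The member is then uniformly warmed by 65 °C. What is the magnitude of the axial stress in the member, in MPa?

σ ≈ 40.7 MPa (compressive)

Unrestrained expansion: δ_free = αΔT L = 25.7×10⁻⁶ × 65 × 600 = 1.002 mm.
After closing the 0.46 mm clearance, 1.002 − 0.46 = 0.5423 mm of expansion remains to be suppressed by the wall.
Compatibility: PL/(AE) = 0.5423 mm, so σ = P/A = E × (0.5423/600) = 40.67 MPa.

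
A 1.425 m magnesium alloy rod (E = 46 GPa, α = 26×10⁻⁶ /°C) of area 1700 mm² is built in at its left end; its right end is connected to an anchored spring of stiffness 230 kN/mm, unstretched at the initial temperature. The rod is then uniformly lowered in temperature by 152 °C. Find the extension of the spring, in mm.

δ ≈ 1.08 mm

Free thermal contraction: δ_free = αΔT L = 26×10⁻⁶ × 152 × 1425 = 5.632 mm.
With a force P in the spring, the elastic change of the rod is PL/(AE) and that of the spring is P/k; compatibility requires their sum to equal δ_free.
P [ L/(AE) + 1/k ] = δ_free → P [ 1425/(1700×46×10³) + 1/(230×10³) ] = 5.632.
P = 5.632 / 2.257×10⁻⁵ = 249500 N.
Spring extension = P/k = 249500/(230×10³) = 1.085 mm.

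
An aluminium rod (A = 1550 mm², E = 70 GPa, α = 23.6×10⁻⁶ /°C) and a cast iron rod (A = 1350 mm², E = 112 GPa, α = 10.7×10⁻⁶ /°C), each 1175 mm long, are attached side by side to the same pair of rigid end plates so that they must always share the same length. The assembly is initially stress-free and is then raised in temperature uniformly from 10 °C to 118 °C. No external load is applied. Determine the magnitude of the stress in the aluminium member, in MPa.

σ ≈ 56.8 MPa (compressive)

Equilibrium of a rigid end plate with no external load gives equal and opposite internal forces ±P in the two members. Since α_{aluminium} > α_{cast iron}, heating drives the aluminium into compression and the cast iron into tension.
Compatibility of the two members (thermal + elastic change equal): (α₁ − α₂)ΔT = P·[1/(A₁E₁) + 1/(A₂E₂)].
|α₁ − α₂|·ΔT = 12.9×10⁻⁶ × 108 = 0.001393.
1/(A₁E₁) + 1/(A₂E₂) = 1/(1550×70×10³) + 1/(1350×112×10³) = 1.583×10⁻⁸ N⁻¹.
P = 0.001393 / 1.583×10⁻⁸ = 88010 N = 88.01 kN.
σ_{aluminium} = P/A₁ = 88010/1550 = 56.78 MPa, compressive.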